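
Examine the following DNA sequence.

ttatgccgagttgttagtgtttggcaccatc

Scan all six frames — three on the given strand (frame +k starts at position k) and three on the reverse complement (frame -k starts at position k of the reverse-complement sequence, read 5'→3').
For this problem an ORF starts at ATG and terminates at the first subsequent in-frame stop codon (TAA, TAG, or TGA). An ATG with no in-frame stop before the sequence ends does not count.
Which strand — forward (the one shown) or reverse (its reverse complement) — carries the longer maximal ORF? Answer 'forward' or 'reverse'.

Reverse complement (5'→3'): GATGGTGCCAAACACTAACAACTCGGCATAA
Frame +1: TTA TGC CGA GTT GTT AGT GTT TGG CAC CAT — no ATG→stop ORF.
Frame +2: TAT GCC GAG TTG TTA GTG TTT GGC ACC ATC — no ATG→stop ORF.
Frame +3: ATG CCG AGT TGT TAG TGT TTG GCA CCA — ATG at 3, stop TAG at 15 → 15 nt.
Frame -1: GAT GGT GCC AAA CAC TAA CAA CTC GGC ATA — no ATG→stop ORF.
Frame -2: ATG GTG CCA AAC ACT AAC AAC TCG GCA TAA — ATG at 2, stop TAA at 29 → 30 nt.
Frame -3: TGG TGC CAA ACA CTA ACA ACT CGG CAT — no ATG→stop ORF.
Forward-strand max 15 nt; reverse-strand max 30 nt. The reverse strand has the longer ORF.

reverse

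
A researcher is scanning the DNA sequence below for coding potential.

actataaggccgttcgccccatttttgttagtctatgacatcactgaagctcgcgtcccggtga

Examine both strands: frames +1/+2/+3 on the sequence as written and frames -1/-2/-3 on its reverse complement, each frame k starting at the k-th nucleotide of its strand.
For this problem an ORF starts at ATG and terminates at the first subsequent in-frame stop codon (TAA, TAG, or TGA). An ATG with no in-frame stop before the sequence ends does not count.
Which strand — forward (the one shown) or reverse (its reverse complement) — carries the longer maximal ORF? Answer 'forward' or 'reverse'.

Reverse complement (5'→3'): TCACCGGGACGCGAGCTTCAGTGATGTCATAGACTAACAAAAATGGGGCGAACGGCCTTATAGT
Frame +1: ACT ATA AGG CCG TTC GCC CCA TTT TTG TTA GTC TAT GAC ATC ACT GAA GCT CGC GTC CCG GTG — no ATG→stop ORF.
Frame +2: CTA TAA GGC CGT TCG CCC CAT TTT TGT TAG TCT ATG ACA TCA CTG AAG CTC GCG TCC CGG TGA — ATG at 35, stop TGA at 62 → 30 nt.
Frame +3: TAT AAG GCC GTT CGC CCC ATT TTT GTT AGT CTA TGA CAT CAC TGA AGC TCG CGT CCC GGT — no ATG→stop ORF.
Frame -1: TCA CCG GGA CGC GAG CTT CAG TGA TGT CAT AGA CTA ACA AAA ATG GGG CGA ACG GCC TTA TAG — ATG at 43, stop TAG at 61 → 21 nt.
Frame -2: CAC CGG GAC GCG AGC TTC AGT GAT GTC ATA GAC TAA CAA AAA TGG GGC GAA CGG CCT TAT AGT — no ATG→stop ORF.
Frame -3: ACC GGG ACG CGA GCT TCA GTG ATG TCA TAG ACT AAC AAA AAT GGG GCG AAC GGC CTT ATA — ATG at 24, stop TAG at 30 → 9 nt.
Forward-strand max 30 nt; reverse-strand max 21 nt. The forward strand has the longer ORF.

forward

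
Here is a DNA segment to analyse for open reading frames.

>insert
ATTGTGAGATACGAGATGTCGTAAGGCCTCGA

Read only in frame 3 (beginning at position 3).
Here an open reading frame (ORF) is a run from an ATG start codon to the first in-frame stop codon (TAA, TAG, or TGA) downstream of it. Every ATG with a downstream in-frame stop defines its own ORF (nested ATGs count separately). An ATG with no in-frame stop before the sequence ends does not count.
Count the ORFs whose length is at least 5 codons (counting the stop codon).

Frame 3: TGT GAG ATA CGA GAT GTC GTA AGG CCT CGA — no ATG→stop ORF.
No ORF reaches 5 codons. Count = 0.

0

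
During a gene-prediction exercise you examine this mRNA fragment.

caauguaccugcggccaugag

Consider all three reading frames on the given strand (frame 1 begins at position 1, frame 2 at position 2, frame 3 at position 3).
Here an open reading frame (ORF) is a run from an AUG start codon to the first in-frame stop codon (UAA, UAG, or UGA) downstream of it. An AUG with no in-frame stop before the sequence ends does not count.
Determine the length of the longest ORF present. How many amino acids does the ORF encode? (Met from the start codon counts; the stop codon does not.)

5

Frame 1: CAA UGU ACC UGC GGC CAU GAG — no AUG→stop ORF.
Frame 2: AAU GUA CCU GCG GCC AUG — no AUG→stop ORF.
Frame 3: AUG UAC CUG CGG CCA UGA — AUG at 3, stop UGA at 18 → 18 nt.
Longest: frame 3, positions 3–20, 18 nt = 6 codons = 5 aa. → 5 amino acids.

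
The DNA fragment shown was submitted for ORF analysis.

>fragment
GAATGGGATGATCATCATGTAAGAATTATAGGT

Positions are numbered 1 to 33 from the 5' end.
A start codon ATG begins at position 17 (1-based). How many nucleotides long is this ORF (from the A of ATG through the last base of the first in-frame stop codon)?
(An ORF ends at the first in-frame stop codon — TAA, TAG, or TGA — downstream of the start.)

6

Codons from position 17: ATG (17–19), TAA (20–22).
TAA is the first in-frame stop; ORF spans 17–22, 6 nucleotides.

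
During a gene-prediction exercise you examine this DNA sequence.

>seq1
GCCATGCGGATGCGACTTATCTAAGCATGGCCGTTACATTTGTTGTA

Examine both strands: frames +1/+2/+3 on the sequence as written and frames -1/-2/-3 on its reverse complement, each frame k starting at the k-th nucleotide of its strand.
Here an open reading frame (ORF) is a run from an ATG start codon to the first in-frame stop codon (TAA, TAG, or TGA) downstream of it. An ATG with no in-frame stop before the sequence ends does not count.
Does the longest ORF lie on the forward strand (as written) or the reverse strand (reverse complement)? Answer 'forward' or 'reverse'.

Reverse complement (5'→3'): TACAACAAATGTAACGGCCATGCTTAGATAAGTCGCATCCGCATGGC
Frame +1: GCC ATG CGG ATG CGA CTT ATC TAA GCA TGG CCG TTA CAT TTG TTG — ATG at 4, stop TAA at 22 → 21 nt; ATG at 10, stop TAA at 22 → 15 nt.
Frame +2: CCA TGC GGA TGC GAC TTA TCT AAG CAT GGC CGT TAC ATT TGT TGT — no ATG→stop ORF.
Frame +3: CAT GCG GAT GCG ACT TAT CTA AGC ATG GCC GTT ACA TTT GTT GTA — no ATG→stop ORF.
Frame -1: TAC AAC AAA TGT AAC GGC CAT GCT TAG ATA AGT CGC ATC CGC ATG — no ATG→stop ORF.
Frame -2: ACA ACA AAT GTA ACG GCC ATG CTT AGA TAA GTC GCA TCC GCA TGG — ATG at 20, stop TAA at 29 → 12 nt.
Frame -3: CAA CAA ATG TAA CGG CCA TGC TTA GAT AAG TCG CAT CCG CAT GGC — ATG at 9, stop TAA at 12 → 6 nt.
Forward-strand max 21 nt; reverse-strand max 12 nt. The forward strand has the longer ORF.

forward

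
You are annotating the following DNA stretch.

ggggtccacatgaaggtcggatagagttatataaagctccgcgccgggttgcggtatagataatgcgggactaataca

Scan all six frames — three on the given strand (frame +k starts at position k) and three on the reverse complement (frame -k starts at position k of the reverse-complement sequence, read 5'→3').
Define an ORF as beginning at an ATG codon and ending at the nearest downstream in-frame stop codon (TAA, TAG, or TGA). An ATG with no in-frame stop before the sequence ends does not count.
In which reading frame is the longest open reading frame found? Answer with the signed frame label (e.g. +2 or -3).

+1

Reverse complement (5'→3'): TGTATTAGTCCCGCATTATCTATACCGCAACCCGGCGCGGAGCTTTATATAACTCTATCCGACCTTCATGTGGACCCC
Frame +1: GGG GTC CAC ATG AAG GTC GGA TAG AGT TAT ATA AAG CTC CGC GCC GGG TTG CGG TAT AGA TAA TGC GGG ACT AAT ACA — ATG at 10, stop TAG at 22 → 15 nt.
Frame +2: GGG TCC ACA TGA AGG TCG GAT AGA GTT ATA TAA AGC TCC GCG CCG GGT TGC GGT ATA GAT AAT GCG GGA CTA ATA — no ATG→stop ORF.
Frame +3: GGT CCA CAT GAA GGT CGG ATA GAG TTA TAT AAA GCT CCG CGC CGG GTT GCG GTA TAG ATA ATG CGG GAC TAA TAC — ATG at 63, stop TAA at 72 → 12 nt.
Frame -1: TGT ATT AGT CCC GCA TTA TCT ATA CCG CAA CCC GGC GCG GAG CTT TAT ATA ACT CTA TCC GAC CTT CAT GTG GAC CCC — no ATG→stop ORF.
Frame -2: GTA TTA GTC CCG CAT TAT CTA TAC CGC AAC CCG GCG CGG AGC TTT ATA TAA CTC TAT CCG ACC TTC ATG TGG ACC — no ATG→stop ORF.
Frame -3: TAT TAG TCC CGC ATT ATC TAT ACC GCA ACC CGG CGC GGA GCT TTA TAT AAC TCT ATC CGA CCT TCA TGT GGA CCC — no ATG→stop ORF.
Longest ORF is 15 nt in frame +1 (positions 10–24).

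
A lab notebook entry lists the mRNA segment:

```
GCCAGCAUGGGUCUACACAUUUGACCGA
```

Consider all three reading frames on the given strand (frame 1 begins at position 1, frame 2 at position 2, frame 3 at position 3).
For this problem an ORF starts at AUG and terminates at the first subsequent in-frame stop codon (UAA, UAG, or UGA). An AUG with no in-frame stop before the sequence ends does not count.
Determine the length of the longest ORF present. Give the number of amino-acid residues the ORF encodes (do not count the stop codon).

Frame 1: GCC AGC AUG GGU CUA CAC AUU UGA CCG — AUG at 7, stop UGA at 22 → 18 nt.
Frame 2: CCA GCA UGG GUC UAC ACA UUU GAC CGA — no AUG→stop ORF.
Frame 3: CAG CAU GGG UCU ACA CAU UUG ACC — no AUG→stop ORF.
Longest: frame 1, positions 7–24, 18 nt = 6 codons = 5 aa. → 5 amino acids.

5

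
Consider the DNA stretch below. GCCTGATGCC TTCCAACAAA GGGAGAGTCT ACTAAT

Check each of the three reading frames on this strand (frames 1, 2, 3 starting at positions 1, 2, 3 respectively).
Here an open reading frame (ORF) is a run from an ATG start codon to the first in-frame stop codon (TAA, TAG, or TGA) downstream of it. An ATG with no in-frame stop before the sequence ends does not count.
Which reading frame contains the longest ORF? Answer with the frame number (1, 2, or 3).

3

Frame 1: GCC TGA TGC CTT CCA ACA AAG GGA GAG TCT ACT AAT — no ATG→stop ORF.
Frame 2: CCT GAT GCC TTC CAA CAA AGG GAG AGT CTA CTA — no ATG→stop ORF.
Frame 3: CTG ATG CCT TCC AAC AAA GGG AGA GTC TAC TAA — ATG at 6, stop TAA at 33 → 30 nt.
Longest ORF is 30 nt in frame 3 (positions 6–35).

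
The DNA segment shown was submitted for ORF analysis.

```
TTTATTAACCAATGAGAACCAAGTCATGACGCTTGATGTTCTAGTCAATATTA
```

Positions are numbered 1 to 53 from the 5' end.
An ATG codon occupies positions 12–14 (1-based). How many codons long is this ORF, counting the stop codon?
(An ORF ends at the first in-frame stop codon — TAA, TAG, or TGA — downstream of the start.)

Codons from position 12: ATG (12–14), AGA (15–17), ACC (18–20), AAG (21–23), TCA (24–26), TGA (27–29).
TGA is the first in-frame stop; that's 6 codons including the stop.

6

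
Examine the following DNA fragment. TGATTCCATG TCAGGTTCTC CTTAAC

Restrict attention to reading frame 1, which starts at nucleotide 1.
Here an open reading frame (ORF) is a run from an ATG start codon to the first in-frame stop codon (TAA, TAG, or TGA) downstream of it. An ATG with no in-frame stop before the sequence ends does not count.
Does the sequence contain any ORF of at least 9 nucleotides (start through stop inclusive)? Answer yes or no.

Frame 1: TGA TTC CAT GTC AGG TTC TCC TTA — no ATG→stop ORF.
Largest ORF found is 0 nucleotides < 9, so no.

no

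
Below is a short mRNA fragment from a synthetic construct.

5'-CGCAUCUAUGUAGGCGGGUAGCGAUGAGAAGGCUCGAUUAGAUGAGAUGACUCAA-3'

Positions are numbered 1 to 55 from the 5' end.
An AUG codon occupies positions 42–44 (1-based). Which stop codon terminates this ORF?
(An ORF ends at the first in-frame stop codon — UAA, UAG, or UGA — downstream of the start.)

UGA

Codons from position 42: AUG (42–44), AGA (45–47), UGA (48–50).
The first in-frame stop codon is UGA.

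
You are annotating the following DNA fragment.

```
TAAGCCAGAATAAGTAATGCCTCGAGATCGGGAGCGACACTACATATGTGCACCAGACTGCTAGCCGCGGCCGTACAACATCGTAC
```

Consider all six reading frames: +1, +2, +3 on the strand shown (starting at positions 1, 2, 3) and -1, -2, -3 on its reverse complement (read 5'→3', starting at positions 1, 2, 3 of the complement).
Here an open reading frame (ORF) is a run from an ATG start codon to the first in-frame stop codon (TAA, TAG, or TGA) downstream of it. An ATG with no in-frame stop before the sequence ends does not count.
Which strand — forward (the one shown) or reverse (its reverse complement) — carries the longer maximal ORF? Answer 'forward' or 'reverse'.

forward

Reverse complement (5'→3'): GTACGATGTTGTACGGCCGCGGCTAGCAGTCTGGTGCACATATGTAGTGTCGCTCCCGATCTCGAGGCATTACTTATTCTGGCTTA
Frame +1: TAA GCC AGA ATA AGT AAT GCC TCG AGA TCG GGA GCG ACA CTA CAT ATG TGC ACC AGA CTG CTA GCC GCG GCC GTA CAA CAT CGT — no ATG→stop ORF.
Frame +2: AAG CCA GAA TAA GTA ATG CCT CGA GAT CGG GAG CGA CAC TAC ATA TGT GCA CCA GAC TGC TAG CCG CGG CCG TAC AAC ATC GTA — ATG at 17, stop TAG at 62 → 48 nt.
Frame +3: AGC CAG AAT AAG TAA TGC CTC GAG ATC GGG AGC GAC ACT ACA TAT GTG CAC CAG ACT GCT AGC CGC GGC CGT ACA ACA TCG TAC — no ATG→stop ORF.
Frame -1: GTA CGA TGT TGT ACG GCC GCG GCT AGC AGT CTG GTG CAC ATA TGT AGT GTC GCT CCC GAT CTC GAG GCA TTA CTT ATT CTG GCT — no ATG→stop ORF.
Frame -2: TAC GAT GTT GTA CGG CCG CGG CTA GCA GTC TGG TGC ACA TAT GTA GTG TCG CTC CCG ATC TCG AGG CAT TAC TTA TTC TGG CTT — no ATG→stop ORF.
Frame -3: ACG ATG TTG TAC GGC CGC GGC TAG CAG TCT GGT GCA CAT ATG TAG TGT CGC TCC CGA TCT CGA GGC ATT ACT TAT TCT GGC TTA — ATG at 6, stop TAG at 24 → 21 nt; ATG at 42, stop TAG at 45 → 6 nt.
Forward-strand max 48 nt; reverse-strand max 21 nt. The forward strand has the longer ORF.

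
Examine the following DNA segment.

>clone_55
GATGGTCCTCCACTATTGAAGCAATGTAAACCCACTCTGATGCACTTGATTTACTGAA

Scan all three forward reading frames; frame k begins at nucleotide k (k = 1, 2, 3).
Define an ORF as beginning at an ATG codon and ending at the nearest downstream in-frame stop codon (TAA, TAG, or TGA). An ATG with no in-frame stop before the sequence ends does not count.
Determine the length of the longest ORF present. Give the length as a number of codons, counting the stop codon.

Frame 1: GAT GGT CCT CCA CTA TTG AAG CAA TGT AAA CCC ACT CTG ATG CAC TTG ATT TAC TGA — ATG at 40, stop TGA at 55 → 18 nt.
Frame 2: ATG GTC CTC CAC TAT TGA AGC AAT GTA AAC CCA CTC TGA TGC ACT TGA TTT ACT GAA — ATG at 2, stop TGA at 17 → 18 nt.
Frame 3: TGG TCC TCC ACT ATT GAA GCA ATG TAA ACC CAC TCT GAT GCA CTT GAT TTA CTG — ATG at 24, stop TAA at 27 → 6 nt.
Longest: frame 1, positions 40–57, 18 nt = 6 codons = 5 aa. → 6 codons.

6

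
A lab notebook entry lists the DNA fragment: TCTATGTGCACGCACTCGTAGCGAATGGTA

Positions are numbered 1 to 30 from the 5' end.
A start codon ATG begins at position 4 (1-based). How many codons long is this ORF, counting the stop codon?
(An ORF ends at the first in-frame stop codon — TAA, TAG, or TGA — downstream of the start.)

6

Codons from position 4: ATG (4–6), TGC (7–9), ACG (10–12), CAC (13–15), TCG (16–18), TAG (19–21).
TAG is the first in-frame stop; that's 6 codons including the stop.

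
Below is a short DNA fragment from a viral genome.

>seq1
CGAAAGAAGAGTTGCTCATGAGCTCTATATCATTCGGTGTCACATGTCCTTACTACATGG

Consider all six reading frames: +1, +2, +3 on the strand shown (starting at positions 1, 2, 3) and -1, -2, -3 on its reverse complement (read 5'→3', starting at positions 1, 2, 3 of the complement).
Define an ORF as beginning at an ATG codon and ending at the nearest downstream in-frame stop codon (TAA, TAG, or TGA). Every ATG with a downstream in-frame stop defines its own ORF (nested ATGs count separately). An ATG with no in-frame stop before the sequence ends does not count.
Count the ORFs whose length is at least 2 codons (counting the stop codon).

3

Reverse complement (5'→3'): CCATGTAGTAAGGACATGTGACACCGAATGATATAGAGCTCATGAGCAACTCTTCTTTCG
Frame +1: CGA AAG AAG AGT TGC TCA TGA GCT CTA TAT CAT TCG GTG TCA CAT GTC CTT ACT ACA TGG — no ATG→stop ORF.
Frame +2: GAA AGA AGA GTT GCT CAT GAG CTC TAT ATC ATT CGG TGT CAC ATG TCC TTA CTA CAT — no ATG→stop ORF.
Frame +3: AAA GAA GAG TTG CTC ATG AGC TCT ATA TCA TTC GGT GTC ACA TGT CCT TAC TAC ATG — no ATG→stop ORF.
Frame -1: CCA TGT AGT AAG GAC ATG TGA CAC CGA ATG ATA TAG AGC TCA TGA GCA ACT CTT CTT TCG — ATG at 16, stop TGA at 19 → 6 nt; ATG at 28, stop TAG at 34 → 9 nt.
Frame -2: CAT GTA GTA AGG ACA TGT GAC ACC GAA TGA TAT AGA GCT CAT GAG CAA CTC TTC TTT — no ATG→stop ORF.
Frame -3: ATG TAG TAA GGA CAT GTG ACA CCG AAT GAT ATA GAG CTC ATG AGC AAC TCT TCT TTC — ATG at 3, stop TAG at 6 → 6 nt.
ORFs ≥ 2 codons: frame -1 16–21 (2 codons), frame -1 28–36 (3 codons), frame -3 3–8 (2 codons). Count = 3.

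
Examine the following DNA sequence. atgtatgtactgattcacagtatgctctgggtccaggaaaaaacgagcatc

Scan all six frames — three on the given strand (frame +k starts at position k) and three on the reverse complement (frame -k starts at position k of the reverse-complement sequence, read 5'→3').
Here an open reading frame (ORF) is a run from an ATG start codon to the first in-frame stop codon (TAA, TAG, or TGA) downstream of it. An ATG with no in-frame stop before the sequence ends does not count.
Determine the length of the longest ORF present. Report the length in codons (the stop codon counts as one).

12

Reverse complement (5'→3'): GATGCTCGTTTTTTCCTGGACCCAGAGCATACTGTGAATCAGTACATACAT
Frame +1: ATG TAT GTA CTG ATT CAC AGT ATG CTC TGG GTC CAG GAA AAA ACG AGC ATC — no ATG→stop ORF.
Frame +2: TGT ATG TAC TGA TTC ACA GTA TGC TCT GGG TCC AGG AAA AAA CGA GCA — ATG at 5, stop TGA at 11 → 9 nt.
Frame +3: GTA TGT ACT GAT TCA CAG TAT GCT CTG GGT CCA GGA AAA AAC GAG CAT — no ATG→stop ORF.
Frame -1: GAT GCT CGT TTT TTC CTG GAC CCA GAG CAT ACT GTG AAT CAG TAC ATA CAT — no ATG→stop ORF.
Frame -2: ATG CTC GTT TTT TCC TGG ACC CAG AGC ATA CTG TGA ATC AGT ACA TAC — ATG at 2, stop TGA at 35 → 36 nt.
Frame -3: TGC TCG TTT TTT CCT GGA CCC AGA GCA TAC TGT GAA TCA GTA CAT ACA — no ATG→stop ORF.
Longest: frame -2, positions 2–37, 36 nt = 12 codons = 11 aa. → 12 codons.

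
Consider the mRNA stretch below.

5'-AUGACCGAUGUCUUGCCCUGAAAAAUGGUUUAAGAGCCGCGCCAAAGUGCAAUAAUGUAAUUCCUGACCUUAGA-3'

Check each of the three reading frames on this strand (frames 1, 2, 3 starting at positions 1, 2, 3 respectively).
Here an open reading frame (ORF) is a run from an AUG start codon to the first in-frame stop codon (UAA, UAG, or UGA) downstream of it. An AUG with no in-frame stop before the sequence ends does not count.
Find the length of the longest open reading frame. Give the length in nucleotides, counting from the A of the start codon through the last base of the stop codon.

Frame 1: AUG ACC GAU GUC UUG CCC UGA AAA AUG GUU UAA GAG CCG CGC CAA AGU GCA AUA AUG UAA UUC CUG ACC UUA — AUG at 1, stop UGA at 19 → 21 nt; AUG at 25, stop UAA at 31 → 9 nt; AUG at 55, stop UAA at 58 → 6 nt.
Frame 2: UGA CCG AUG UCU UGC CCU GAA AAA UGG UUU AAG AGC CGC GCC AAA GUG CAA UAA UGU AAU UCC UGA CCU UAG — AUG at 8, stop UAA at 53 → 48 nt.
Frame 3: GAC CGA UGU CUU GCC CUG AAA AAU GGU UUA AGA GCC GCG CCA AAG UGC AAU AAU GUA AUU CCU GAC CUU AGA — no AUG→stop ORF.
Longest: frame 2, positions 8–55, 48 nt = 16 codons = 15 aa. → 48 nucleotides.

48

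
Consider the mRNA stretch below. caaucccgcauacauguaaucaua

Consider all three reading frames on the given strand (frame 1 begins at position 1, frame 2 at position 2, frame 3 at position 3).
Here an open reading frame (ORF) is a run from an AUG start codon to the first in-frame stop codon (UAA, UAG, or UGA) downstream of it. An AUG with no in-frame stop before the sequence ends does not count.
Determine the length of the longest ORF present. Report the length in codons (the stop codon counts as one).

Frame 1: CAA UCC CGC AUA CAU GUA AUC AUA — no AUG→stop ORF.
Frame 2: AAU CCC GCA UAC AUG UAA UCA — AUG at 14, stop UAA at 17 → 6 nt.
Frame 3: AUC CCG CAU ACA UGU AAU CAU — no AUG→stop ORF.
Longest: frame 2, positions 14–19, 6 nt = 2 codons = 1 aa. → 2 codons.

2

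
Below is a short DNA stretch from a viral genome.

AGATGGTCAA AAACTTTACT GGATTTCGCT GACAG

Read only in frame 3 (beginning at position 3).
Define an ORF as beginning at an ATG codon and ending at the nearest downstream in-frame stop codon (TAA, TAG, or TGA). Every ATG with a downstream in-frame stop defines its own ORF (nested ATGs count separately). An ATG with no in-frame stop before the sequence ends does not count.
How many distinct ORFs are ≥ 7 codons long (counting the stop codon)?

Frame 3: ATG GTC AAA AAC TTT ACT GGA TTT CGC TGA CAG — ATG at 3, stop TGA at 30 → 30 nt.
ORFs ≥ 7 codons: frame 3 3–32 (10 codons). Count = 1.

1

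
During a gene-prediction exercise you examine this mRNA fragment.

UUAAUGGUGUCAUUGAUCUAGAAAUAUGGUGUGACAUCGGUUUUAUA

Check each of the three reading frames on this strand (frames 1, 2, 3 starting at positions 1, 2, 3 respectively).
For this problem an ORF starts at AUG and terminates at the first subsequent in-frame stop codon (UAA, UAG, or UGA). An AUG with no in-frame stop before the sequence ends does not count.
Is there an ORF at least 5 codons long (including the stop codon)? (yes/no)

yes

Frame 1: UUA AUG GUG UCA UUG AUC UAG AAA UAU GGU GUG ACA UCG GUU UUA — AUG at 4, stop UAG at 19 → 18 nt.
Frame 2: UAA UGG UGU CAU UGA UCU AGA AAU AUG GUG UGA CAU CGG UUU UAU — AUG at 26, stop UGA at 32 → 9 nt.
Frame 3: AAU GGU GUC AUU GAU CUA GAA AUA UGG UGU GAC AUC GGU UUU AUA — no AUG→stop ORF.
Frame 1 has an ORF of 6 codons (positions 4–21) ≥ 5, so yes.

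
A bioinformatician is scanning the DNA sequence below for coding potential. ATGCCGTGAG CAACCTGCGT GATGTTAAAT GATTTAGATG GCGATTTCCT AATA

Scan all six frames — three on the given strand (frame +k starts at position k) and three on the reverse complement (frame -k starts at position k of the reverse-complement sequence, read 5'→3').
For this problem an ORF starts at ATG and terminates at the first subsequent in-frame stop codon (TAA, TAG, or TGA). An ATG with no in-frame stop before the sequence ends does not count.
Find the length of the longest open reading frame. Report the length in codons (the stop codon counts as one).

5

Reverse complement (5'→3'): TATTAGGAAATCGCCATCTAAATCATTTAACATCACGCAGGTTGCTCACGGCAT
Frame +1: ATG CCG TGA GCA ACC TGC GTG ATG TTA AAT GAT TTA GAT GGC GAT TTC CTA ATA — ATG at 1, stop TGA at 7 → 9 nt.
Frame +2: TGC CGT GAG CAA CCT GCG TGA TGT TAA ATG ATT TAG ATG GCG ATT TCC TAA — ATG at 29, stop TAG at 35 → 9 nt; ATG at 38, stop TAA at 50 → 15 nt.
Frame +3: GCC GTG AGC AAC CTG CGT GAT GTT AAA TGA TTT AGA TGG CGA TTT CCT AAT — no ATG→stop ORF.
Frame -1: TAT TAG GAA ATC GCC ATC TAA ATC ATT TAA CAT CAC GCA GGT TGC TCA CGG CAT — no ATG→stop ORF.
Frame -2: ATT AGG AAA TCG CCA TCT AAA TCA TTT AAC ATC ACG CAG GTT GCT CAC GGC — no ATG→stop ORF.
Frame -3: TTA GGA AAT CGC CAT CTA AAT CAT TTA ACA TCA CGC AGG TTG CTC ACG GCA — no ATG→stop ORF.
Longest: frame +2, positions 38–52, 15 nt = 5 codons = 4 aa. → 5 codons.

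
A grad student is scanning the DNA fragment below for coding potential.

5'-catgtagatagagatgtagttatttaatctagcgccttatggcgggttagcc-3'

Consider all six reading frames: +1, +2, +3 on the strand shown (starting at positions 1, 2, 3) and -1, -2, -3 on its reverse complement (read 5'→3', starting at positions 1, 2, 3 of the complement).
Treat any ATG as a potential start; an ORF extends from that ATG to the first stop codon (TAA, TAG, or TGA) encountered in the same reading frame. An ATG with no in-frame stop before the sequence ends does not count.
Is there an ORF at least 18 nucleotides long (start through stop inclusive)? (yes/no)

no

Reverse complement (5'→3'): GGCTAACCCGCCATAAGGCGCTAGATTAAATAACTACATCTCTATCTACATG
Frame +1: CAT GTA GAT AGA GAT GTA GTT ATT TAA TCT AGC GCC TTA TGG CGG GTT AGC — no ATG→stop ORF.
Frame +2: ATG TAG ATA GAG ATG TAG TTA TTT AAT CTA GCG CCT TAT GGC GGG TTA GCC — ATG at 2, stop TAG at 5 → 6 nt; ATG at 14, stop TAG at 17 → 6 nt.
Frame +3: TGT AGA TAG AGA TGT AGT TAT TTA ATC TAG CGC CTT ATG GCG GGT TAG — ATG at 39, stop TAG at 48 → 12 nt.
Frame -1: GGC TAA CCC GCC ATA AGG CGC TAG ATT AAA TAA CTA CAT CTC TAT CTA CAT — no ATG→stop ORF.
Frame -2: GCT AAC CCG CCA TAA GGC GCT AGA TTA AAT AAC TAC ATC TCT ATC TAC ATG — no ATG→stop ORF.
Frame -3: CTA ACC CGC CAT AAG GCG CTA GAT TAA ATA ACT ACA TCT CTA TCT ACA — no ATG→stop ORF.
Largest ORF found is 12 nucleotides < 18, so no.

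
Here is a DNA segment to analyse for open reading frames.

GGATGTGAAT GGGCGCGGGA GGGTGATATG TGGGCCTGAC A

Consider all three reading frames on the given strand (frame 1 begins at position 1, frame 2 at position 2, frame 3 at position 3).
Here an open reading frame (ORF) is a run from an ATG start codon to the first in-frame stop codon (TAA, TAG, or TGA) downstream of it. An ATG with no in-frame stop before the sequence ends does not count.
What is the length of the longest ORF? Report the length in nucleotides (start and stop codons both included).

Frame 1: GGA TGT GAA TGG GCG CGG GAG GGT GAT ATG TGG GCC TGA — ATG at 28, stop TGA at 37 → 12 nt.
Frame 2: GAT GTG AAT GGG CGC GGG AGG GTG ATA TGT GGG CCT GAC — no ATG→stop ORF.
Frame 3: ATG TGA ATG GGC GCG GGA GGG TGA TAT GTG GGC CTG ACA — ATG at 3, stop TGA at 6 → 6 nt; ATG at 9, stop TGA at 24 → 18 nt.
Longest: frame 3, positions 9–26, 18 nt = 6 codons = 5 aa. → 18 nucleotides.

18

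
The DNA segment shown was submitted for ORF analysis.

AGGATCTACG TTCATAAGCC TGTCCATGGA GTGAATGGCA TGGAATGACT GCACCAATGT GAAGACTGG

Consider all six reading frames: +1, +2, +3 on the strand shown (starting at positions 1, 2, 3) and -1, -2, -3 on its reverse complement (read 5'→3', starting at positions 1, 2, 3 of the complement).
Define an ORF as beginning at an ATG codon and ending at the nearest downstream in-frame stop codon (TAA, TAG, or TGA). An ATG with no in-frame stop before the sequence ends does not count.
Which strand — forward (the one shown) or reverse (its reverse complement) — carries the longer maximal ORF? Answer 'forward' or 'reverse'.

Reverse complement (5'→3'): CCAGTCTTCACATTGGTGCAGTCATTCCATGCCATTCACTCCATGGACAGGCTTATGAACGTAGATCCT
Frame +1: AGG ATC TAC GTT CAT AAG CCT GTC CAT GGA GTG AAT GGC ATG GAA TGA CTG CAC CAA TGT GAA GAC TGG — ATG at 40, stop TGA at 46 → 9 nt.
Frame +2: GGA TCT ACG TTC ATA AGC CTG TCC ATG GAG TGA ATG GCA TGG AAT GAC TGC ACC AAT GTG AAG ACT — ATG at 26, stop TGA at 32 → 9 nt.
Frame +3: GAT CTA CGT TCA TAA GCC TGT CCA TGG AGT GAA TGG CAT GGA ATG ACT GCA CCA ATG TGA AGA CTG — ATG at 45, stop TGA at 60 → 18 nt; ATG at 57, stop TGA at 60 → 6 nt.
Frame -1: CCA GTC TTC ACA TTG GTG CAG TCA TTC CAT GCC ATT CAC TCC ATG GAC AGG CTT ATG AAC GTA GAT CCT — no ATG→stop ORF.
Frame -2: CAG TCT TCA CAT TGG TGC AGT CAT TCC ATG CCA TTC ACT CCA TGG ACA GGC TTA TGA ACG TAG ATC — ATG at 29, stop TGA at 56 → 30 nt.
Frame -3: AGT CTT CAC ATT GGT GCA GTC ATT CCA TGC CAT TCA CTC CAT GGA CAG GCT TAT GAA CGT AGA TCC — no ATG→stop ORF.
Forward-strand max 18 nt; reverse-strand max 30 nt. The reverse strand has the longer ORF.

reverse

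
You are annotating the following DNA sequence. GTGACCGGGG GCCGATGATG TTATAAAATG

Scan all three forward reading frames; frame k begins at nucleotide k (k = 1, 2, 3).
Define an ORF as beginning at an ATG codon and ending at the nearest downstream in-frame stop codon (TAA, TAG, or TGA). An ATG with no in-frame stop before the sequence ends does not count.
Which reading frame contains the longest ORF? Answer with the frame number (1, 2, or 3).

3

Frame 1: GTG ACC GGG GGC CGA TGA TGT TAT AAA ATG — no ATG→stop ORF.
Frame 2: TGA CCG GGG GCC GAT GAT GTT ATA AAA — no ATG→stop ORF.
Frame 3: GAC CGG GGG CCG ATG ATG TTA TAA AAT — ATG at 15, stop TAA at 24 → 12 nt; ATG at 18, stop TAA at 24 → 9 nt.
Longest ORF is 12 nt in frame 3 (positions 15–26).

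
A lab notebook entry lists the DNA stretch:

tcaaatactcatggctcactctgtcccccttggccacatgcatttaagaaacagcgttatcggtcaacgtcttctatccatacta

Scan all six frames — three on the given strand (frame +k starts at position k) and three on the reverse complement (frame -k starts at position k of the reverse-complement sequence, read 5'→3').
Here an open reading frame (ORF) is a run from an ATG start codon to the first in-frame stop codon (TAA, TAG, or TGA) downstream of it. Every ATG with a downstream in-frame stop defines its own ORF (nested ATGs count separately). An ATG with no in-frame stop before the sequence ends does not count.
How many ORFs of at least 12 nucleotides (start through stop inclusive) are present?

Reverse complement (5'→3'): TAGTATGGATAGAAGACGTTGACCGATAACGCTGTTTCTTAAATGCATGTGGCCAAGGGGGACAGAGTGAGCCATGAGTATTTGA
Frame +1: TCA AAT ACT CAT GGC TCA CTC TGT CCC CCT TGG CCA CAT GCA TTT AAG AAA CAG CGT TAT CGG TCA ACG TCT TCT ATC CAT ACT — no ATG→stop ORF.
Frame +2: CAA ATA CTC ATG GCT CAC TCT GTC CCC CTT GGC CAC ATG CAT TTA AGA AAC AGC GTT ATC GGT CAA CGT CTT CTA TCC ATA CTA — no ATG→stop ORF.
Frame +3: AAA TAC TCA TGG CTC ACT CTG TCC CCC TTG GCC ACA TGC ATT TAA GAA ACA GCG TTA TCG GTC AAC GTC TTC TAT CCA TAC — no ATG→stop ORF.
Frame -1: TAG TAT GGA TAG AAG ACG TTG ACC GAT AAC GCT GTT TCT TAA ATG CAT GTG GCC AAG GGG GAC AGA GTG AGC CAT GAG TAT TTG — no ATG→stop ORF.
Frame -2: AGT ATG GAT AGA AGA CGT TGA CCG ATA ACG CTG TTT CTT AAA TGC ATG TGG CCA AGG GGG ACA GAG TGA GCC ATG AGT ATT TGA — ATG at 5, stop TGA at 20 → 18 nt; ATG at 47, stop TGA at 68 → 24 nt; ATG at 74, stop TGA at 83 → 12 nt.
Frame -3: GTA TGG ATA GAA GAC GTT GAC CGA TAA CGC TGT TTC TTA AAT GCA TGT GGC CAA GGG GGA CAG AGT GAG CCA TGA GTA TTT — no ATG→stop ORF.
ORFs ≥ 12 nucleotides: frame -2 5–22 (18 nucleotides), frame -2 47–70 (24 nucleotides), frame -2 74–85 (12 nucleotides). Count = 3.

3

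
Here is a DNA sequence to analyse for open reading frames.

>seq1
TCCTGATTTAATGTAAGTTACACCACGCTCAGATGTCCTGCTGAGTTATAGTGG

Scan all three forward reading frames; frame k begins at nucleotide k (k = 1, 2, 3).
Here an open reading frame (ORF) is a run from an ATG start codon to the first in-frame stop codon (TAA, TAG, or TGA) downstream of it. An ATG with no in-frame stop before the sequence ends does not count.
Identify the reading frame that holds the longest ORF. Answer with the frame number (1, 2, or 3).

Frame 1: TCC TGA TTT AAT GTA AGT TAC ACC ACG CTC AGA TGT CCT GCT GAG TTA TAG TGG — no ATG→stop ORF.
Frame 2: CCT GAT TTA ATG TAA GTT ACA CCA CGC TCA GAT GTC CTG CTG AGT TAT AGT — ATG at 11, stop TAA at 14 → 6 nt.
Frame 3: CTG ATT TAA TGT AAG TTA CAC CAC GCT CAG ATG TCC TGC TGA GTT ATA GTG — ATG at 33, stop TGA at 42 → 12 nt.
Longest ORF is 12 nt in frame 3 (positions 33–44).

3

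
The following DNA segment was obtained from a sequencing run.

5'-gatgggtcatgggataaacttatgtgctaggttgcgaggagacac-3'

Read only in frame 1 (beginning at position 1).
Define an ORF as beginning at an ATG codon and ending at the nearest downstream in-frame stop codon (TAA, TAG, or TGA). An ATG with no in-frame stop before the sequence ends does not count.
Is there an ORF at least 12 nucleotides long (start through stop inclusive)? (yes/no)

Frame 1: GAT GGG TCA TGG GAT AAA CTT ATG TGC TAG GTT GCG AGG AGA CAC — ATG at 22, stop TAG at 28 → 9 nt.
Largest ORF found is 9 nucleotides < 12, so no.

no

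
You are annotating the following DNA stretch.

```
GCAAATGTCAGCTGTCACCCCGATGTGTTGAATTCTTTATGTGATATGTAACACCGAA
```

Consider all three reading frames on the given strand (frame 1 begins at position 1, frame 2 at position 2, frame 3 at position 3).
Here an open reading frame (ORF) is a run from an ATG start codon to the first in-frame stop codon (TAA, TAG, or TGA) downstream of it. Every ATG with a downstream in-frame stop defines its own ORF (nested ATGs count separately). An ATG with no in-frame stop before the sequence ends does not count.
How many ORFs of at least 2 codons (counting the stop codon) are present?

Frame 1: GCA AAT GTC AGC TGT CAC CCC GAT GTG TTG AAT TCT TTA TGT GAT ATG TAA CAC CGA — ATG at 46, stop TAA at 49 → 6 nt.
Frame 2: CAA ATG TCA GCT GTC ACC CCG ATG TGT TGA ATT CTT TAT GTG ATA TGT AAC ACC GAA — ATG at 5, stop TGA at 29 → 27 nt; ATG at 23, stop TGA at 29 → 9 nt.
Frame 3: AAA TGT CAG CTG TCA CCC CGA TGT GTT GAA TTC TTT ATG TGA TAT GTA ACA CCG — ATG at 39, stop TGA at 42 → 6 nt.
ORFs ≥ 2 codons: frame 1 46–51 (2 codons), frame 2 5–31 (9 codons), frame 2 23–31 (3 codons), frame 3 39–44 (2 codons). Count = 4.

4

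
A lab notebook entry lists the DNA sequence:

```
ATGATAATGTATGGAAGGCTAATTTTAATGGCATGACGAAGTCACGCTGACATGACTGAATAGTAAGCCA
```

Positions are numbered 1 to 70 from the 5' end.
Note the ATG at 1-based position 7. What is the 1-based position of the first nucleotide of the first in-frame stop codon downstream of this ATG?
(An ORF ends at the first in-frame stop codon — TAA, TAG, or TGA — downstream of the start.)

34

Codons from position 7: ATG (7–9), TAT (10–12), GGA (13–15), AGG (16–18), CTA (19–21), ATT (22–24), TTA (25–27), ATG (28–30), GCA (31–33), TGA (34–36).
TGA is a stop codon; it begins at position 34.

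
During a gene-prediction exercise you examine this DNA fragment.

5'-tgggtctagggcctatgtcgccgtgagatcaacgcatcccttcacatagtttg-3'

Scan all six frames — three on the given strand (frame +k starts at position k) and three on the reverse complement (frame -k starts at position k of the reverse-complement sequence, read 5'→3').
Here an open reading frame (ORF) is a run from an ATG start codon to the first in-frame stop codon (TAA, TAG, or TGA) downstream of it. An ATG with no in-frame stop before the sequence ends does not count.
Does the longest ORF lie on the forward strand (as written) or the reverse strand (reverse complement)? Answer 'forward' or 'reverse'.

Reverse complement (5'→3'): CAAACTATGTGAAGGGATGCGTTGATCTCACGGCGACATAGGCCCTAGACCCA
Frame +1: TGG GTC TAG GGC CTA TGT CGC CGT GAG ATC AAC GCA TCC CTT CAC ATA GTT — no ATG→stop ORF.
Frame +2: GGG TCT AGG GCC TAT GTC GCC GTG AGA TCA ACG CAT CCC TTC ACA TAG TTT — no ATG→stop ORF.
Frame +3: GGT CTA GGG CCT ATG TCG CCG TGA GAT CAA CGC ATC CCT TCA CAT AGT TTG — ATG at 15, stop TGA at 24 → 12 nt.
Frame -1: CAA ACT ATG TGA AGG GAT GCG TTG ATC TCA CGG CGA CAT AGG CCC TAG ACC — ATG at 7, stop TGA at 10 → 6 nt.
Frame -2: AAA CTA TGT GAA GGG ATG CGT TGA TCT CAC GGC GAC ATA GGC CCT AGA CCC — ATG at 17, stop TGA at 23 → 9 nt.
Frame -3: AAC TAT GTG AAG GGA TGC GTT GAT CTC ACG GCG ACA TAG GCC CTA GAC CCA — no ATG→stop ORF.
Forward-strand max 12 nt; reverse-strand max 9 nt. The forward strand has the longer ORF.

forward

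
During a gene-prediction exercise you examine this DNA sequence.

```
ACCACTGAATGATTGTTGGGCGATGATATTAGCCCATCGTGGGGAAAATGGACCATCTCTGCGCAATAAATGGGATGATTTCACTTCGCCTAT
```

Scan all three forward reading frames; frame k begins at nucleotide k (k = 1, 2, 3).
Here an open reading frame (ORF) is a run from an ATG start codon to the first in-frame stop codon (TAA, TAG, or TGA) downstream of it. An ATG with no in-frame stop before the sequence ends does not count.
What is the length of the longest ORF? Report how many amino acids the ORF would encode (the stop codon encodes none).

Frame 1: ACC ACT GAA TGA TTG TTG GGC GAT GAT ATT AGC CCA TCG TGG GGA AAA TGG ACC ATC TCT GCG CAA TAA ATG GGA TGA TTT CAC TTC GCC TAT — ATG at 70, stop TGA at 76 → 9 nt.
Frame 2: CCA CTG AAT GAT TGT TGG GCG ATG ATA TTA GCC CAT CGT GGG GAA AAT GGA CCA TCT CTG CGC AAT AAA TGG GAT GAT TTC ACT TCG CCT — no ATG→stop ORF.
Frame 3: CAC TGA ATG ATT GTT GGG CGA TGA TAT TAG CCC ATC GTG GGG AAA ATG GAC CAT CTC TGC GCA ATA AAT GGG ATG ATT TCA CTT CGC CTA — ATG at 9, stop TGA at 24 → 18 nt.
Longest: frame 3, positions 9–26, 18 nt = 6 codons = 5 aa. → 5 amino acids.

5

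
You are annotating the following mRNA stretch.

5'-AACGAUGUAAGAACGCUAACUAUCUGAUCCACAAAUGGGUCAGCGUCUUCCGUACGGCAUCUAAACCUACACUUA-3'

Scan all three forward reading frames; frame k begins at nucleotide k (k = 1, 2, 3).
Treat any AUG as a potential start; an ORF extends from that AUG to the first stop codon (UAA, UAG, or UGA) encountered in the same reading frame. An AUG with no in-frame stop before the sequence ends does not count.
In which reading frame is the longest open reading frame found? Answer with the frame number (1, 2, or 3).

Frame 1: AAC GAU GUA AGA ACG CUA ACU AUC UGA UCC ACA AAU GGG UCA GCG UCU UCC GUA CGG CAU CUA AAC CUA CAC UUA — no AUG→stop ORF.
Frame 2: ACG AUG UAA GAA CGC UAA CUA UCU GAU CCA CAA AUG GGU CAG CGU CUU CCG UAC GGC AUC UAA ACC UAC ACU — AUG at 5, stop UAA at 8 → 6 nt; AUG at 35, stop UAA at 62 → 30 nt.
Frame 3: CGA UGU AAG AAC GCU AAC UAU CUG AUC CAC AAA UGG GUC AGC GUC UUC CGU ACG GCA UCU AAA CCU ACA CUU — no AUG→stop ORF.
Longest ORF is 30 nt in frame 2 (positions 35–64).

2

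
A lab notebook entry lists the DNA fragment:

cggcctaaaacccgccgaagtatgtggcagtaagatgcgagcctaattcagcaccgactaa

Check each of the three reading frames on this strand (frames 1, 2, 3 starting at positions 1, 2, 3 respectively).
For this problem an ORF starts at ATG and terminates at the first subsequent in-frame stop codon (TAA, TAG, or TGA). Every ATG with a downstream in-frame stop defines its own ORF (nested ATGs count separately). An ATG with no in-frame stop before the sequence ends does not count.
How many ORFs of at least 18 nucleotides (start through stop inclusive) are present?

0

Frame 1: CGG CCT AAA ACC CGC CGA AGT ATG TGG CAG TAA GAT GCG AGC CTA ATT CAG CAC CGA CTA — ATG at 22, stop TAA at 31 → 12 nt.
Frame 2: GGC CTA AAA CCC GCC GAA GTA TGT GGC AGT AAG ATG CGA GCC TAA TTC AGC ACC GAC TAA — ATG at 35, stop TAA at 44 → 12 nt.
Frame 3: GCC TAA AAC CCG CCG AAG TAT GTG GCA GTA AGA TGC GAG CCT AAT TCA GCA CCG ACT — no ATG→stop ORF.
No ORF reaches 18 nucleotides. Count = 0.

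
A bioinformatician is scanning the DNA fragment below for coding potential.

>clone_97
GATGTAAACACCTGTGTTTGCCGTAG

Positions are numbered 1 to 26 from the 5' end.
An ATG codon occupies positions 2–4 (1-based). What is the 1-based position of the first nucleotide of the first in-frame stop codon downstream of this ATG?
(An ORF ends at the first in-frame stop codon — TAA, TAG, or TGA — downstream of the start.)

Codons from position 2: ATG (2–4), TAA (5–7).
TAA is a stop codon; it begins at position 5.

5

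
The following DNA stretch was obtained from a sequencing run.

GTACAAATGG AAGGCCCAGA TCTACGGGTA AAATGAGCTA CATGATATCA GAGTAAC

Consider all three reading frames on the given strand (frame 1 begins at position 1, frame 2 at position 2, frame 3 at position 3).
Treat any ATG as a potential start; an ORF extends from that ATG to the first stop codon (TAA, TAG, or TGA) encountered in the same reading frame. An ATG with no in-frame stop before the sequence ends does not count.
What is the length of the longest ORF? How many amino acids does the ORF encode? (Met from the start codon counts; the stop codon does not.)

9

Frame 1: GTA CAA ATG GAA GGC CCA GAT CTA CGG GTA AAA TGA GCT ACA TGA TAT CAG AGT AAC — ATG at 7, stop TGA at 34 → 30 nt.
Frame 2: TAC AAA TGG AAG GCC CAG ATC TAC GGG TAA AAT GAG CTA CAT GAT ATC AGA GTA — no ATG→stop ORF.
Frame 3: ACA AAT GGA AGG CCC AGA TCT ACG GGT AAA ATG AGC TAC ATG ATA TCA GAG TAA — ATG at 33, stop TAA at 54 → 24 nt; ATG at 42, stop TAA at 54 → 15 nt.
Longest: frame 1, positions 7–36, 30 nt = 10 codons = 9 aa. → 9 amino acids.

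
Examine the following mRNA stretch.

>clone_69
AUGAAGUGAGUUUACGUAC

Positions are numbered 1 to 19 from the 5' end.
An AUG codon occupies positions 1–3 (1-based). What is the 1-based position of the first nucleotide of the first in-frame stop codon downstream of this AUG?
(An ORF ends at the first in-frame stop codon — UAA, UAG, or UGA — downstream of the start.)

Codons from position 1: AUG (1–3), AAG (4–6), UGA (7–9).
UGA is a stop codon; it begins at position 7.

7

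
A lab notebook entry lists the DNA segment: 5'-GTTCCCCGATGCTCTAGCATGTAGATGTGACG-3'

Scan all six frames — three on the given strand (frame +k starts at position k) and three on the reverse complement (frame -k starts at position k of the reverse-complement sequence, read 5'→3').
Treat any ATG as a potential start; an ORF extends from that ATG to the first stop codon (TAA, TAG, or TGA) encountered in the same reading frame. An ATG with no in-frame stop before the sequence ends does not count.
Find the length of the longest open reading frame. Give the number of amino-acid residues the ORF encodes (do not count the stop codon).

Reverse complement (5'→3'): CGTCACATCTACATGCTAGAGCATCGGGGAAC
Frame +1: GTT CCC CGA TGC TCT AGC ATG TAG ATG TGA — ATG at 19, stop TAG at 22 → 6 nt; ATG at 25, stop TGA at 28 → 6 nt.
Frame +2: TTC CCC GAT GCT CTA GCA TGT AGA TGT GAC — no ATG→stop ORF.
Frame +3: TCC CCG ATG CTC TAG CAT GTA GAT GTG ACG — ATG at 9, stop TAG at 15 → 9 nt.
Frame -1: CGT CAC ATC TAC ATG CTA GAG CAT CGG GGA — no ATG→stop ORF.
Frame -2: GTC ACA TCT ACA TGC TAG AGC ATC GGG GAA — no ATG→stop ORF.
Frame -3: TCA CAT CTA CAT GCT AGA GCA TCG GGG AAC — no ATG→stop ORF.
Longest: frame +3, positions 9–17, 9 nt = 3 codons = 2 aa. → 2 amino acids.

2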